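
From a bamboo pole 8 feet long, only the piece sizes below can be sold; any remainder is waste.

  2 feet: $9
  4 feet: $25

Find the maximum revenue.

Build best[k] bottom-up: best[k] = max over allowed piece i of (p[i] + best[k−i]).
best[1] = 0
best[2] = 9
best[3] = 9
best[4] = max(9+9, 25+0) = 25
best[5] = max(9+9, 25+0) = 25
best[6] = max(9+25, 25+9) = 34
best[7] = max(9+25, 25+9) = 34
best[8] = max(9+34, 25+25) = 50
One optimal cutting: 4 + 4 → $50.

50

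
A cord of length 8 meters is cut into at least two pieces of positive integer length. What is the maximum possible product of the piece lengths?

Let g[k] be the best product for length k (with at least one cut). For each first piece i, the rest contributes max(k−i, g[k−i]).
g[2] = 1×max(1,0) = 1×1 = 1
g[3] = 1×max(2,1) = 1×2 = 2
g[4] = 2×max(2,1) = 2×2 = 4
g[5] = 2×max(3,2) = 2×3 = 6
g[6] = 3×max(3,2) = 3×3 = 9
g[7] = 2×max(5,6) = 2×6 = 12
g[8] = 2×max(6,9) = 2×9 = 18
One optimal split: 3 + 3 + 2; product 3×3×2 = 18.

18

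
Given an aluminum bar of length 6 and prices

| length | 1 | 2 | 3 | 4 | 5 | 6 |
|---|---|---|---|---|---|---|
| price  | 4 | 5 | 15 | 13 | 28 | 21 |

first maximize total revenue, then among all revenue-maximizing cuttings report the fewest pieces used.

Consider every possible first cut. r[k] is the best of p[i]+r[k−i] over all sellable i≤k.
r[1] = 4
r[2] = max(4+4, 5+0) = 8
r[3] = max(4+8, 5+4, 15+0) = 15
r[4] = max(4+15, 5+8, 15+4, 13+0) = 19
r[5] = max(4+19, 5+15, 15+8, 13+4, 28+0) = 28
r[6] = max(4+28, 5+19, 15+15, 13+8, 28+4, 21+0) = 32
Maximum revenue is $32.
Now minimize piece count subject to staying optimal: for each k, pieces[k] = 1 + min over i with p[i]+r[k−i]=r[k] of pieces[k−i].
pieces[3] = 1
pieces[4] = 2
pieces[5] = 1
pieces[6] = 2

2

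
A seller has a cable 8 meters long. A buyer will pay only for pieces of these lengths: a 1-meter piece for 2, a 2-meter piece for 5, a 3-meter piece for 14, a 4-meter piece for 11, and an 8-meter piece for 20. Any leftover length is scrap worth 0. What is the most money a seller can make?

Build r[k] bottom-up: r[k] = max over allowed piece i of (p[i] + r[k−i]).
r[1] = 2
r[2] = 5
r[3] = 14
r[4] = 16  (first piece 1, then r[3]=14)
r[5] = 19  (first piece 2, then r[3]=14)
r[6] = 28  (first piece 3, then r[3]=14)
r[7] = 30  (first piece 1, then r[6]=28)
r[8] = 33  (first piece 2, then r[6]=28)
One optimal cutting: 3 + 3 + 2 → 33.

33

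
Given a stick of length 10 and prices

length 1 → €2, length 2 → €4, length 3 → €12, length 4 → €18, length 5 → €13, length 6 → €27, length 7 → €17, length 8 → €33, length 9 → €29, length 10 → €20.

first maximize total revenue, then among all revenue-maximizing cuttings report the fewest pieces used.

2

Let r[k] be the best obtainable value from length k. For each k, try every first piece i and keep the best of price[i] + r[k−i].
r[1] = 2
r[2] = 4  (first piece 1, then r[1]=2)
r[3] = 12
r[4] = 18
r[5] = 20  (first piece 1, then r[4]=18)
r[6] = 27
r[7] = 30  (first piece 3, then r[4]=18)
r[8] = 36  (first piece 4, then r[4]=18)
r[9] = 39  (first piece 3, then r[6]=27)
r[10] = 45  (first piece 4, then r[6]=27)
Maximum revenue is €45.
Now minimize piece count subject to staying optimal: for each k, pieces[k] = 1 + min over i with p[i]+r[k−i]=r[k] of pieces[k−i].
pieces[7] = 2
pieces[8] = 2
pieces[9] = 2
pieces[10] = 2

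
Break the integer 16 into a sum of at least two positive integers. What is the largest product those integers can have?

Let g[k] be the best product for length k (with at least one cut). For each first piece i, the rest contributes max(k−i, g[k−i]).
g[2] = 1×max(1,0) = 1×1 = 1
g[3] = max(1×2, 2×1) = 2
g[4] = max(1×3, 2×2, 3×1) = 4
g[5] = max(1×4, 2×3, 3×2, 4×1) = 6
g[6] = max(1×6, 2×4, 3×3, 4×2, 5×1) = 9
g[7] = max(1×9, 2×6, 3×4, 4×3, 5×2, 6×1) = 12
g[8] = max(1×12, 2×9, 3×6, …, 6×2, 7×1) = 18
g[9] = max(1×18, 2×12, 3×9, …, 7×2, 8×1) = 27
g[10] = max(1×27, 2×18, 3×12, …, 8×2, 9×1) = 36
g[11] = max(1×36, 2×27, 3×18, …, 9×2, 10×1) = 54
g[12] = max(1×54, 2×36, 3×27, …, 10×2, 11×1) = 81
g[13] = max(1×81, 2×54, 3×36, …, 11×2, 12×1) = 108
g[14] = max(1×108, 2×81, 3×54, …, 12×2, 13×1) = 162
g[15] = max(1×162, 2×108, 3×81, …, 13×2, 14×1) = 243
g[16] = max(1×243, 2×162, 3×108, …, 14×2, 15×1) = 324
One optimal split: 3 + 3 + 3 + 3 + 2 + 2; product 3×3×3×3×2×2 = 324.

324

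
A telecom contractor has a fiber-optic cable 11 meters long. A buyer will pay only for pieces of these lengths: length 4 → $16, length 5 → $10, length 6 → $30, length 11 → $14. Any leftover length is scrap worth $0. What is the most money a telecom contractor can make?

Build f[k] bottom-up: f[k] = max over allowed piece i of (p[i] + f[k−i]).
f[1] = 0
f[2] = 0
f[3] = 0
f[4] = 16
f[5] = 16
f[6] = 30
f[7] = 30
f[8] = 32  (first piece 4, then f[4]=16)
f[9] = 32
f[10] = 46  (first piece 4, then f[6]=30)
f[11] = 46
One optimal cutting: pieces 6 + 4 with 1 meter of scrap → $46.

46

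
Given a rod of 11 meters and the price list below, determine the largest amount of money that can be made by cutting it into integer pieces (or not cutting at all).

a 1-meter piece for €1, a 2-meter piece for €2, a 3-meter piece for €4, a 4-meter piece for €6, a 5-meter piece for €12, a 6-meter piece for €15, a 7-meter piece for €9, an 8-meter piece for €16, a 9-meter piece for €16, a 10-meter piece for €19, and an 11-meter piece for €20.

27

Let best[k] be the best obtainable value from length k. For each k, try every first piece i and keep the best of price[i] + best[k−i].
best[1] = 1
best[2] = max(1+1, 2+0) = 2
best[3] = max(1+2, 2+1, 4+0) = 4
best[4] = max(1+4, 2+2, 4+1, 6+0) = 6
best[5] = max(1+6, 2+4, 4+2, 6+1, 12+0) = 12
best[6] = max(1+12, 2+6, 4+4, 6+2, 12+1, 15+0) = 15
best[7] = max(1+15, 2+12, 4+6, …, 15+1, 9+0) = 16
best[8] = max(1+16, 2+15, 4+12, …, 9+1, 16+0) = 17
best[9] = max(1+17, 2+16, 4+15, …, 16+1, 16+0) = 19
best[10] = max(1+19, 2+17, 4+16, …, 16+1, 19+0) = 24
best[11] = max(1+24, 2+19, 4+17, …, 19+1, 20+0) = 27
One optimal cutting: 6 + 5 → €15 + €12 = €27.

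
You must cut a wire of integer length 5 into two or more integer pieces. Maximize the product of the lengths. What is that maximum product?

Define f[k] = max over 1≤i<k of i · max(k−i, f[k−i]); the inner max lets the remainder stay uncut if that's better.
f[2] = 1·max(1,0) = 1·1 = 1
f[3] = 1·max(2,1) = 1·2 = 2
f[4] = 2·max(2,1) = 2·2 = 4
f[5] = 2·max(3,2) = 2·3 = 6
One optimal split: 3 + 2; product 3·2 = 6.

6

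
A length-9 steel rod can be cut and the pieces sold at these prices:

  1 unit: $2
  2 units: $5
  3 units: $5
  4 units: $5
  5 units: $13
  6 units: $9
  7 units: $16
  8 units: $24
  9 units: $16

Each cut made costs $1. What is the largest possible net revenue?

25

Build r[k] bottom-up: r[k] = max over allowed piece i of (p[i] + r[k−i]) − 1 per cut.
r[1] = 2
r[2] = max(2+2-1, 5+0) = 5
r[3] = max(2+5-1, 5+2-1, 5+0) = 6
r[4] = max(2+6-1, 5+5-1, 5+2-1, 5+0) = 9
r[5] = max(2+9-1, 5+6-1, 5+5-1, 5+2-1, 13+0) = 13
r[6] = max(2+13-1, 5+9-1, 5+6-1, 5+5-1, 13+2-1, 9+0) = 14
r[7] = max(2+14-1, 5+13-1, 5+9-1, …, 9+2-1, 16+0) = 17
r[8] = max(2+17-1, 5+14-1, 5+13-1, …, 16+2-1, 24+0) = 24
r[9] = max(2+24-1, 5+17-1, 5+14-1, …, 24+2-1, 16+0) = 25
One optimal plan: pieces 8 + 1 (1 cut) → $26 − $1 = $25.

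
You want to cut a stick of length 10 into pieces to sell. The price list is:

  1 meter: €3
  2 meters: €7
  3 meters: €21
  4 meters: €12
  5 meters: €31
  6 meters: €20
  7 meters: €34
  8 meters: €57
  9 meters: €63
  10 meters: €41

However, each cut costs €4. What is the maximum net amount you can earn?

62

Build net[k] bottom-up: net[k] = max over allowed piece i of (p[i] + net[k−i]) − 4 per cut.
net[1] = 3
net[2] = max(3+3-4, 7+0) = 7
net[3] = max(3+7-4, 7+3-4, 21+0) = 21
net[4] = max(3+21-4, 7+7-4, 21+3-4, 12+0) = 20
net[5] = max(3+20-4, 7+21-4, 21+7-4, 12+3-4, 31+0) = 31
net[6] = max(3+31-4, 7+20-4, 21+21-4, 12+7-4, 31+3-4, 20+0) = 38
net[7] = max(3+38-4, 7+31-4, 21+20-4, …, 20+3-4, 34+0) = 37
net[8] = max(3+37-4, 7+38-4, 21+31-4, …, 34+3-4, 57+0) = 57
net[9] = max(3+57-4, 7+37-4, 21+38-4, …, 57+3-4, 63+0) = 63
net[10] = max(3+63-4, 7+57-4, 21+37-4, …, 63+3-4, 41+0) = 62
One optimal plan: pieces 9 + 1 (1 cut) → €66 − €4 = €62.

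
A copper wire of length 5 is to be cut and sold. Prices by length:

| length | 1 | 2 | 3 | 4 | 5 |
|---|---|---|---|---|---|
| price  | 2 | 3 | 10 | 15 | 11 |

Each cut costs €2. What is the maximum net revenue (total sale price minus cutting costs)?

Build net[k] bottom-up: net[k] = max over allowed piece i of (p[i] + net[k−i]) − 2 per cut.
net[1] = 2
net[2] = max(2+2-2, 3+0) = 3
net[3] = max(2+3-2, 3+2-2, 10+0) = 10
net[4] = max(2+10-2, 3+3-2, 10+2-2, 15+0) = 15
net[5] = max(2+15-2, 3+10-2, 10+3-2, 15+2-2, 11+0) = 15
One optimal plan: pieces 4 + 1 (1 cut) → €17 − €2 = €15.

15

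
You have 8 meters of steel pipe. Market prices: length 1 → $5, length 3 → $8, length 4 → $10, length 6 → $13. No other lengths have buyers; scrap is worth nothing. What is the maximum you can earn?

Build r[k] bottom-up: r[k] = max over allowed piece i of (p[i] + r[k−i]).
r[1] = 5
r[2] = 10  (first piece 1, then r[1]=5)
r[3] = max(5+10, 8+0) = 15
r[4] = max(5+15, 8+5, 10+0) = 20
r[5] = max(5+20, 8+10, 10+5) = 25
r[6] = max(5+25, 8+15, 10+10, 13+0) = 30
r[7] = max(5+30, 8+20, 10+15, 13+5) = 35
r[8] = max(5+35, 8+25, 10+20, 13+10) = 40
One optimal cutting: 1 + 1 + 1 + 1 + 1 + 1 + 1 + 1 → $40.

40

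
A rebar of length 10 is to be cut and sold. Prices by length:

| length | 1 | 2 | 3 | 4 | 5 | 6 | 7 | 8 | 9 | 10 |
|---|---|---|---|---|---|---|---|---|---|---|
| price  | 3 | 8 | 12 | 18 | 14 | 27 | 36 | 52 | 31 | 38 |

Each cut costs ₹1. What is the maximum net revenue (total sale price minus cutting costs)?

Build net[k] bottom-up: net[k] = max over allowed piece i of (p[i] + net[k−i]) − 1 per cut.
net[1] = 3
net[2] = 8
net[3] = 12
net[4] = 18
net[5] = 20  (first piece 1, then net[4]=18)
net[6] = 27
net[7] = 36
net[8] = 52
net[9] = 54  (first piece 1, then net[8]=52)
net[10] = 59  (first piece 2, then net[8]=52)
One optimal plan: pieces 8 + 2 (1 cut) → ₹60 − ₹1 = ₹59.

59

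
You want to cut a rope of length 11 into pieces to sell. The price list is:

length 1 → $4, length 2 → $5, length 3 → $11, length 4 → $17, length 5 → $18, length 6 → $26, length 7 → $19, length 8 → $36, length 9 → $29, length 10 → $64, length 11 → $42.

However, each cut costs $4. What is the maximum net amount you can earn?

64

Build r[k] bottom-up: r[k] = max over allowed piece i of (p[i] + r[k−i]) − 4 per cut.
r[1] = 4
r[2] = max(4+4-4, 5+0) = 5
r[3] = max(4+5-4, 5+4-4, 11+0) = 11
r[4] = max(4+11-4, 5+5-4, 11+4-4, 17+0) = 17
r[5] = max(4+17-4, 5+11-4, 11+5-4, 17+4-4, 18+0) = 18
r[6] = max(4+18-4, 5+17-4, 11+11-4, 17+5-4, 18+4-4, 26+0) = 26
r[7] = max(4+26-4, 5+18-4, 11+17-4, …, 26+4-4, 19+0) = 26
r[8] = max(4+26-4, 5+26-4, 11+18-4, …, 19+4-4, 36+0) = 36
r[9] = max(4+36-4, 5+26-4, 11+26-4, …, 36+4-4, 29+0) = 36
r[10] = max(4+36-4, 5+36-4, 11+26-4, …, 29+4-4, 64+0) = 64
r[11] = max(4+64-4, 5+36-4, 11+36-4, …, 64+4-4, 42+0) = 64
One optimal plan: pieces 10 + 1 (1 cut) → $68 − $4 = $64.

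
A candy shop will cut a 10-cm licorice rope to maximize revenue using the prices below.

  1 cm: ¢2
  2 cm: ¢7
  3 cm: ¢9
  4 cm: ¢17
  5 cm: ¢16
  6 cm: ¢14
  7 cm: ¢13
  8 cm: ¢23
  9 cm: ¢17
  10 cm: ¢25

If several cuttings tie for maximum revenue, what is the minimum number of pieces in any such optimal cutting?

Let r[k] be the best obtainable value from length k. For each k, try every first piece i and keep the best of price[i] + r[k−i].
r[1] = 2
r[2] = max(2+2, 7+0) = 7
r[3] = max(2+7, 7+2, 9+0) = 9
r[4] = max(2+9, 7+7, 9+2, 17+0) = 17
r[5] = max(2+17, 7+9, 9+7, 17+2, 16+0) = 19
r[6] = max(2+19, 7+17, 9+9, 17+7, 16+2, 14+0) = 24
r[7] = max(2+24, 7+19, 9+17, …, 14+2, 13+0) = 26
r[8] = max(2+26, 7+24, 9+19, …, 13+2, 23+0) = 34
r[9] = max(2+34, 7+26, 9+24, …, 23+2, 17+0) = 36
r[10] = max(2+36, 7+34, 9+26, …, 17+2, 25+0) = 41
Maximum revenue is ¢41.
Now minimize piece count subject to staying optimal: for each k, pieces[k] = 1 + min over i with p[i]+r[k−i]=r[k] of pieces[k−i].
pieces[7] = 2
pieces[8] = 2
pieces[9] = 3
pieces[10] = 3

3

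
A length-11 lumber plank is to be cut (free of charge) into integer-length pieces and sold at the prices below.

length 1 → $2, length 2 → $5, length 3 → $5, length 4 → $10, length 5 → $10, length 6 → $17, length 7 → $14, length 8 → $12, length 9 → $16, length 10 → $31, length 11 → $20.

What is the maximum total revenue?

Build v[k] bottom-up: v[k] = max over allowed piece i of (p[i] + v[k−i]).
v[1] = 2
v[2] = max(2+2, 5+0) = 5
v[3] = max(2+5, 5+2, 5+0) = 7
v[4] = max(2+7, 5+5, 5+2, 10+0) = 10
v[5] = max(2+10, 5+7, 5+5, 10+2, 10+0) = 12
v[6] = max(2+12, 5+10, 5+7, 10+5, 10+2, 17+0) = 17
v[7] = max(2+17, 5+12, 5+10, …, 17+2, 14+0) = 19
v[8] = max(2+19, 5+17, 5+12, …, 14+2, 12+0) = 22
v[9] = max(2+22, 5+19, 5+17, …, 12+2, 16+0) = 24
v[10] = max(2+24, 5+22, 5+19, …, 16+2, 31+0) = 31
v[11] = max(2+31, 5+24, 5+22, …, 31+2, 20+0) = 33
One optimal cutting: 10 + 1 → $31 + $2 = $33.

33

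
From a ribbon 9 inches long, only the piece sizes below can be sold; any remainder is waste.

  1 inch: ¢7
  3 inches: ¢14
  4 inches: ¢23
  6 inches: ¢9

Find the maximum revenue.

63

Build f[k] bottom-up: f[k] = max over allowed piece i of (p[i] + f[k−i]).
f[1] = 7
f[2] = 14  (first piece 1, then f[1]=7)
f[3] = 21  (first piece 1, then f[2]=14)
f[4] = 28  (first piece 1, then f[3]=21)
f[5] = 35  (first piece 1, then f[4]=28)
f[6] = 42  (first piece 1, then f[5]=35)
f[7] = 49  (first piece 1, then f[6]=42)
f[8] = 56  (first piece 1, then f[7]=49)
f[9] = 63  (first piece 1, then f[8]=56)
One optimal cutting: 1 + 1 + 1 + 1 + 1 + 1 + 1 + 1 + 1 → ¢63.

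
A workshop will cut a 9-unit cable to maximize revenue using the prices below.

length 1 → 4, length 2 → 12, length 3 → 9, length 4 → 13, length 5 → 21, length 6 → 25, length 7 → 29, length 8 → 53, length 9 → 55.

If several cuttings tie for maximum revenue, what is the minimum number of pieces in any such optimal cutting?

Let r[k] be the best obtainable value from length k. For each k, try every first piece i and keep the best of price[i] + r[k−i].
r[1] = 4
r[2] = max(4+4, 12+0) = 12
r[3] = max(4+12, 12+4, 9+0) = 16
r[4] = max(4+16, 12+12, 9+4, 13+0) = 24
r[5] = max(4+24, 12+16, 9+12, 13+4, 21+0) = 28
r[6] = max(4+28, 12+24, 9+16, 13+12, 21+4, 25+0) = 36
r[7] = max(4+36, 12+28, 9+24, …, 25+4, 29+0) = 40
r[8] = max(4+40, 12+36, 9+28, …, 29+4, 53+0) = 53
r[9] = max(4+53, 12+40, 9+36, …, 53+4, 55+0) = 57
Maximum revenue is 57.
Now minimize piece count subject to staying optimal: for each k, pieces[k] = 1 + min over i with p[i]+r[k−i]=r[k] of pieces[k−i].
pieces[6] = 3
pieces[7] = 4
pieces[8] = 1
pieces[9] = 2

2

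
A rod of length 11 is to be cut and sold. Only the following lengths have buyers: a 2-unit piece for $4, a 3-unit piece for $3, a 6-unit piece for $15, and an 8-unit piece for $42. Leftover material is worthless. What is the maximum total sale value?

Consider every possible first cut. f[k] is the best of p[i]+f[k−i] over all sellable i≤k.
f[1] = 0
f[2] = 4
f[3] = 4
f[4] = 8  (first piece 2, then f[2]=4)
f[5] = 8
f[6] = 15
f[7] = 15
f[8] = 42
f[9] = 42
f[10] = 46  (first piece 2, then f[8]=42)
f[11] = 46
One optimal cutting: pieces 8 + 2 with 1 unit of scrap → $46.

46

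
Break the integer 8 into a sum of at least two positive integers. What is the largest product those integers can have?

18

Let f[k] be the best product for length k (with at least one cut). For each first piece i, the rest contributes max(k−i, f[k−i]).
f[2] = 1×max(1,0) = 1×1 = 1
f[3] = 1×max(2,1) = 1×2 = 2
f[4] = 2×max(2,1) = 2×2 = 4
f[5] = 2×max(3,2) = 2×3 = 6
f[6] = 3×max(3,2) = 3×3 = 9
f[7] = 2×max(5,6) = 2×6 = 12
f[8] = 2×max(6,9) = 2×9 = 18
One optimal split: 3 + 3 + 2; product 3×3×2 = 18.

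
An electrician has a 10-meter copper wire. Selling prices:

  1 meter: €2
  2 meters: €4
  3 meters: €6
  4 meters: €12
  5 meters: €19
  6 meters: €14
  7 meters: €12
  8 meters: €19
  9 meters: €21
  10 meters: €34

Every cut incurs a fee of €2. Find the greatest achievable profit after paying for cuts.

36

Consider every possible first cut. r[k] is the best of p[i]+r[k−i] over all sellable i≤k, charging 2 whenever i<k.
r[1] = 2
r[2] = max(2+2-2, 4+0) = 4
r[3] = max(2+4-2, 4+2-2, 6+0) = 6
r[4] = max(2+6-2, 4+4-2, 6+2-2, 12+0) = 12
r[5] = max(2+12-2, 4+6-2, 6+4-2, 12+2-2, 19+0) = 19
r[6] = max(2+19-2, 4+12-2, 6+6-2, 12+4-2, 19+2-2, 14+0) = 19
r[7] = max(2+19-2, 4+19-2, 6+12-2, …, 14+2-2, 12+0) = 21
r[8] = max(2+21-2, 4+19-2, 6+19-2, …, 12+2-2, 19+0) = 23
r[9] = max(2+23-2, 4+21-2, 6+19-2, …, 19+2-2, 21+0) = 29
r[10] = max(2+29-2, 4+23-2, 6+21-2, …, 21+2-2, 34+0) = 36
One optimal plan: pieces 5 + 5 (1 cut) → €38 − €2 = €36.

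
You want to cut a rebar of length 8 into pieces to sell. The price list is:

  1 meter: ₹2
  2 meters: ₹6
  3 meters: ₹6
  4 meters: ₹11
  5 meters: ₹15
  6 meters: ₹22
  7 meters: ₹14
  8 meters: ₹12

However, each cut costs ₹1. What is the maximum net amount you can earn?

27

Build net[k] bottom-up: net[k] = max over allowed piece i of (p[i] + net[k−i]) − 1 per cut.
net[1] = 2
net[2] = 6
net[3] = 7  (first piece 1, then net[2]=6)
net[4] = 11  (first piece 2, then net[2]=6)
net[5] = 15
net[6] = 22
net[7] = 23  (first piece 1, then net[6]=22)
net[8] = 27  (first piece 2, then net[6]=22)
One optimal plan: pieces 6 + 2 (1 cut) → ₹28 − ₹1 = ₹27.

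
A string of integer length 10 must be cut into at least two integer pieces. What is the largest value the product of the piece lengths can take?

36

Define P[k] = max over 1≤i<k of i · max(k−i, P[k−i]); the inner max lets the remainder stay uncut if that's better.
P[2] = 1*max(1,0) = 1*1 = 1
P[3] = 1*max(2,1) = 1*2 = 2
P[4] = 2*max(2,1) = 2*2 = 4
P[5] = 2*max(3,2) = 2*3 = 6
P[6] = 3*max(3,2) = 3*3 = 9
P[7] = 2*max(5,6) = 2*6 = 12
P[8] = 2*max(6,9) = 2*9 = 18
P[9] = 3*max(6,9) = 3*9 = 27
P[10] = 2*max(8,18) = 2*18 = 36
One optimal split: 3 + 3 + 2 + 2; product 3*3*2*2 = 36.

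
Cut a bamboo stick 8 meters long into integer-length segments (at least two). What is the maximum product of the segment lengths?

Fill g[k] for k=2..8: at each k try every first piece i and multiply by the better of (k−i) uncut or g[k−i].
g[2] = 1*max(1,0) = 1*1 = 1
g[3] = max(1*2, 2*1) = 2
g[4] = max(1*3, 2*2, 3*1) = 4
g[5] = max(1*4, 2*3, 3*2, 4*1) = 6
g[6] = max(1*6, 2*4, 3*3, 4*2, 5*1) = 9
g[7] = max(1*9, 2*6, 3*4, 4*3, 5*2, 6*1) = 12
g[8] = max(1*12, 2*9, 3*6, …, 6*2, 7*1) = 18
One optimal split: 3 + 3 + 2; product 3*3*2 = 18.

18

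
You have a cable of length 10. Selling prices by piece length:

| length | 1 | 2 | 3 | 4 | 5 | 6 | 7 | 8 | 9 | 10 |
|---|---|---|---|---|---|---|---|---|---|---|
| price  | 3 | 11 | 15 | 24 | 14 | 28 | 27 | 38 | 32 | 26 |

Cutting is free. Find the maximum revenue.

59

Let r[k] be the best obtainable value from length k. For each k, try every first piece i and keep the best of price[i] + r[k−i].
r[1] = 3
r[2] = max(3+3, 11+0) = 11
r[3] = max(3+11, 11+3, 15+0) = 15
r[4] = max(3+15, 11+11, 15+3, 24+0) = 24
r[5] = max(3+24, 11+15, 15+11, 24+3, 14+0) = 27
r[6] = max(3+27, 11+24, 15+15, 24+11, 14+3, 28+0) = 35
r[7] = max(3+35, 11+27, 15+24, …, 28+3, 27+0) = 39
r[8] = max(3+39, 11+35, 15+27, …, 27+3, 38+0) = 48
r[9] = max(3+48, 11+39, 15+35, …, 38+3, 32+0) = 51
r[10] = max(3+51, 11+48, 15+39, …, 32+3, 26+0) = 59
One optimal cutting: 4 + 4 + 2 → 24 + 24 + 11 = 59.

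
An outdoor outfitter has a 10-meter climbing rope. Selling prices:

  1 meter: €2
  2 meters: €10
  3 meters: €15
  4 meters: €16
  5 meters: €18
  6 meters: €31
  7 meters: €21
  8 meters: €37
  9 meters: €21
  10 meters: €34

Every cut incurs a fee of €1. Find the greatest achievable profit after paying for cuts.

49

Consider every possible first cut. r[k] is the best of p[i]+r[k−i] over all sellable i≤k, charging 1 whenever i<k.
r[1] = 2
r[2] = max(2+2-1, 10+0) = 10
r[3] = max(2+10-1, 10+2-1, 15+0) = 15
r[4] = max(2+15-1, 10+10-1, 15+2-1, 16+0) = 19
r[5] = max(2+19-1, 10+15-1, 15+10-1, 16+2-1, 18+0) = 24
r[6] = max(2+24-1, 10+19-1, 15+15-1, 16+10-1, 18+2-1, 31+0) = 31
r[7] = max(2+31-1, 10+24-1, 15+19-1, …, 31+2-1, 21+0) = 33
r[8] = max(2+33-1, 10+31-1, 15+24-1, …, 21+2-1, 37+0) = 40
r[9] = max(2+40-1, 10+33-1, 15+31-1, …, 37+2-1, 21+0) = 45
r[10] = max(2+45-1, 10+40-1, 15+33-1, …, 21+2-1, 34+0) = 49
One optimal plan: pieces 6 + 2 + 2 (2 cuts) → €51 − €2 = €49.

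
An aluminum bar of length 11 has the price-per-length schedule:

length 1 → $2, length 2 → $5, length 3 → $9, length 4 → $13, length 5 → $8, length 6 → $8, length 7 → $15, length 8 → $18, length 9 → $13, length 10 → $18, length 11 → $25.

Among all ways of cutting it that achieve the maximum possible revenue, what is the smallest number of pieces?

Consider every possible first cut. r[k] is the best of p[i]+r[k−i] over all sellable i≤k.
r[1] = 2
r[2] = max(2+2, 5+0) = 5
r[3] = max(2+5, 5+2, 9+0) = 9
r[4] = max(2+9, 5+5, 9+2, 13+0) = 13
r[5] = max(2+13, 5+9, 9+5, 13+2, 8+0) = 15
r[6] = max(2+15, 5+13, 9+9, 13+5, 8+2, 8+0) = 18
r[7] = max(2+18, 5+15, 9+13, …, 8+2, 15+0) = 22
r[8] = max(2+22, 5+18, 9+15, …, 15+2, 18+0) = 26
r[9] = max(2+26, 5+22, 9+18, …, 18+2, 13+0) = 28
r[10] = max(2+28, 5+26, 9+22, …, 13+2, 18+0) = 31
r[11] = max(2+31, 5+28, 9+26, …, 18+2, 25+0) = 35
Maximum revenue is $35.
Now minimize piece count subject to staying optimal: for each k, pieces[k] = 1 + min over i with p[i]+r[k−i]=r[k] of pieces[k−i].
pieces[8] = 2
pieces[9] = 3
pieces[10] = 3
pieces[11] = 3

3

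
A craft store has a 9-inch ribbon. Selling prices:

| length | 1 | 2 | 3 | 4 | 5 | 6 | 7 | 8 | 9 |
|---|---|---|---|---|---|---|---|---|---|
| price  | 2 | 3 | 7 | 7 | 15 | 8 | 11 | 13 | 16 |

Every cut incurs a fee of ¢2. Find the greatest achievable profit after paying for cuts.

Let v[k] be the best obtainable value from length k. For each k, try every first piece i and keep the best of price[i] + v[k−i] minus the 2 cut fee when i<k.
v[1] = 2
v[2] = max(2+2-2, 3+0) = 3
v[3] = max(2+3-2, 3+2-2, 7+0) = 7
v[4] = max(2+7-2, 3+3-2, 7+2-2, 7+0) = 7
v[5] = max(2+7-2, 3+7-2, 7+3-2, 7+2-2, 15+0) = 15
v[6] = max(2+15-2, 3+7-2, 7+7-2, 7+3-2, 15+2-2, 8+0) = 15
v[7] = max(2+15-2, 3+15-2, 7+7-2, …, 8+2-2, 11+0) = 16
v[8] = max(2+16-2, 3+15-2, 7+15-2, …, 11+2-2, 13+0) = 20
v[9] = max(2+20-2, 3+16-2, 7+15-2, …, 13+2-2, 16+0) = 20
One optimal plan: pieces 5 + 3 + 1 (2 cuts) → ¢24 − ¢4 = ¢20.

20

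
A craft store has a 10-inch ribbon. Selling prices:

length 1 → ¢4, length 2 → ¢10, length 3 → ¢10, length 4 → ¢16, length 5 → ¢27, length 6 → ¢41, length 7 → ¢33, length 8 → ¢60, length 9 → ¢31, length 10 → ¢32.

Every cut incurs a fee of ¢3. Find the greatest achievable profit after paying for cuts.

Consider every possible first cut. r[k] is the best of p[i]+r[k−i] over all sellable i≤k, charging 3 whenever i<k.
r[1] = 4
r[2] = max(4+4-3, 10+0) = 10
r[3] = max(4+10-3, 10+4-3, 10+0) = 11
r[4] = max(4+11-3, 10+10-3, 10+4-3, 16+0) = 17
r[5] = max(4+17-3, 10+11-3, 10+10-3, 16+4-3, 27+0) = 27
r[6] = max(4+27-3, 10+17-3, 10+11-3, 16+10-3, 27+4-3, 41+0) = 41
r[7] = max(4+41-3, 10+27-3, 10+17-3, …, 41+4-3, 33+0) = 42
r[8] = max(4+42-3, 10+41-3, 10+27-3, …, 33+4-3, 60+0) = 60
r[9] = max(4+60-3, 10+42-3, 10+41-3, …, 60+4-3, 31+0) = 61
r[10] = max(4+61-3, 10+60-3, 10+42-3, …, 31+4-3, 32+0) = 67
One optimal plan: pieces 8 + 2 (1 cut) → ¢70 − ¢3 = ¢67.

67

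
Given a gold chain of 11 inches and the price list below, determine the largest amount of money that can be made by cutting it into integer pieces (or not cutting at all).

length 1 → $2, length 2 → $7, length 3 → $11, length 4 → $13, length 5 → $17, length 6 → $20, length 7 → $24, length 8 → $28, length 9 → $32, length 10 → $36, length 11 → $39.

40

Let v[k] be the best obtainable value from length k. For each k, try every first piece i and keep the best of price[i] + v[k−i].
v[1] = 2
v[2] = max(2+2, 7+0) = 7
v[3] = max(2+7, 7+2, 11+0) = 11
v[4] = max(2+11, 7+7, 11+2, 13+0) = 14
v[5] = max(2+14, 7+11, 11+7, 13+2, 17+0) = 18
v[6] = max(2+18, 7+14, 11+11, 13+7, 17+2, 20+0) = 22
v[7] = max(2+22, 7+18, 11+14, …, 20+2, 24+0) = 25
v[8] = max(2+25, 7+22, 11+18, …, 24+2, 28+0) = 29
v[9] = max(2+29, 7+25, 11+22, …, 28+2, 32+0) = 33
v[10] = max(2+33, 7+29, 11+25, …, 32+2, 36+0) = 36
v[11] = max(2+36, 7+33, 11+29, …, 36+2, 39+0) = 40
One optimal cutting: 3 + 3 + 3 + 2 → $11 + $11 + $11 + $7 = $40.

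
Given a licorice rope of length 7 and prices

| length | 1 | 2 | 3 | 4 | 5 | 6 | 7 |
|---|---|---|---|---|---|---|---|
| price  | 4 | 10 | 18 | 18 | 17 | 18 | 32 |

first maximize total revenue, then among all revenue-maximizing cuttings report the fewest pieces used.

Build r[k] bottom-up: r[k] = max over allowed piece i of (p[i] + r[k−i]).
r[1] = 4
r[2] = max(4+4, 10+0) = 10
r[3] = max(4+10, 10+4, 18+0) = 18
r[4] = max(4+18, 10+10, 18+4, 18+0) = 22
r[5] = max(4+22, 10+18, 18+10, 18+4, 17+0) = 28
r[6] = max(4+28, 10+22, 18+18, 18+10, 17+4, 18+0) = 36
r[7] = max(4+36, 10+28, 18+22, …, 18+4, 32+0) = 40
Maximum revenue is ¢40.
Now minimize piece count subject to staying optimal: for each k, pieces[k] = 1 + min over i with p[i]+r[k−i]=r[k] of pieces[k−i].
pieces[4] = 2
pieces[5] = 2
pieces[6] = 2
pieces[7] = 3

3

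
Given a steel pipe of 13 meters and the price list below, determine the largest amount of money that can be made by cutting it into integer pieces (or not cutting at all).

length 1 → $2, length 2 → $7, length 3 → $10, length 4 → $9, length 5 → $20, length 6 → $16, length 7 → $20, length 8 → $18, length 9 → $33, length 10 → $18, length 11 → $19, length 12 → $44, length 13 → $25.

Build R[k] bottom-up: R[k] = max over allowed piece i of (p[i] + R[k−i]).
R[1] = 2
R[2] = max(2+2, 7+0) = 7
R[3] = max(2+7, 7+2, 10+0) = 10
R[4] = max(2+10, 7+7, 10+2, 9+0) = 14
R[5] = max(2+14, 7+10, 10+7, 9+2, 20+0) = 20
R[6] = max(2+20, 7+14, 10+10, 9+7, 20+2, 16+0) = 22
R[7] = max(2+22, 7+20, 10+14, …, 16+2, 20+0) = 27
R[8] = max(2+27, 7+22, 10+20, …, 20+2, 18+0) = 30
R[9] = max(2+30, 7+27, 10+22, …, 18+2, 33+0) = 34
R[10] = max(2+34, 7+30, 10+27, …, 33+2, 18+0) = 40
R[11] = max(2+40, 7+34, 10+30, …, 18+2, 19+0) = 42
R[12] = max(2+42, 7+40, 10+34, …, 19+2, 44+0) = 47
R[13] = max(2+47, 7+42, 10+40, …, 44+2, 25+0) = 50
One optimal cutting: 5 + 5 + 3 → $20 + $20 + $10 = $50.

50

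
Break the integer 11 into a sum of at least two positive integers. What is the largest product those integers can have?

54

Fill prod[k] for k=2..11: at each k try every first piece i and multiply by the better of (k−i) uncut or prod[k−i].
prod[2] = 1×max(1,0) = 1×1 = 1
prod[3] = 1×max(2,1) = 1×2 = 2
prod[4] = 2×max(2,1) = 2×2 = 4
prod[5] = 2×max(3,2) = 2×3 = 6
prod[6] = 3×max(3,2) = 3×3 = 9
prod[7] = 2×max(5,6) = 2×6 = 12
prod[8] = 2×max(6,9) = 2×9 = 18
prod[9] = 3×max(6,9) = 3×9 = 27
prod[10] = 2×max(8,18) = 2×18 = 36
prod[11] = 2×max(9,27) = 2×27 = 54
One optimal split: 3 + 3 + 3 + 2; product 3×3×3×2 = 54.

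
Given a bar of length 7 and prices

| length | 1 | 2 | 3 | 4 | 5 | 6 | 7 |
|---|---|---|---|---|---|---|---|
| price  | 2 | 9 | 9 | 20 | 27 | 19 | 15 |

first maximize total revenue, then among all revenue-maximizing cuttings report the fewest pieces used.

2

Build r[k] bottom-up: r[k] = max over allowed piece i of (p[i] + r[k−i]).
r[1] = 2
r[2] = 9
r[3] = 11  (first piece 1, then r[2]=9)
r[4] = 20
r[5] = 27
r[6] = 29  (first piece 1, then r[5]=27)
r[7] = 36  (first piece 2, then r[5]=27)
Maximum revenue is 36.
Now minimize piece count subject to staying optimal: for each k, pieces[k] = 1 + min over i with p[i]+r[k−i]=r[k] of pieces[k−i].
pieces[4] = 1
pieces[5] = 1
pieces[6] = 2
pieces[7] = 2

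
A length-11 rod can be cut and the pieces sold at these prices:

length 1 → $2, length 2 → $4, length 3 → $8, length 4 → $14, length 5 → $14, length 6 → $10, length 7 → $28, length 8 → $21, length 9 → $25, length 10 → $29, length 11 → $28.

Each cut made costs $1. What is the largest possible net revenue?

Consider every possible first cut. v[k] is the best of p[i]+v[k−i] over all sellable i≤k, charging 1 whenever i<k.
v[1] = 2
v[2] = 4
v[3] = 8
v[4] = 14
v[5] = 15  (first piece 1, then v[4]=14)
v[6] = 17  (first piece 2, then v[4]=14)
v[7] = 28
v[8] = 29  (first piece 1, then v[7]=28)
v[9] = 31  (first piece 2, then v[7]=28)
v[10] = 35  (first piece 3, then v[7]=28)
v[11] = 41  (first piece 4, then v[7]=28)
One optimal plan: pieces 7 + 4 (1 cut) → $42 − $1 = $41.

41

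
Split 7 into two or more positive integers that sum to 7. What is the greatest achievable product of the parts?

12

Define prod[k] = max over 1≤i<k of i · max(k−i, prod[k−i]); the inner max lets the remainder stay uncut if that's better.
prod[2] = 1*max(1,0) = 1*1 = 1
prod[3] = 1*max(2,1) = 1*2 = 2
prod[4] = 2*max(2,1) = 2*2 = 4
prod[5] = 2*max(3,2) = 2*3 = 6
prod[6] = 3*max(3,2) = 3*3 = 9
prod[7] = 2*max(5,6) = 2*6 = 12
One optimal split: 3 + 2 + 2; product 3*2*2 = 12.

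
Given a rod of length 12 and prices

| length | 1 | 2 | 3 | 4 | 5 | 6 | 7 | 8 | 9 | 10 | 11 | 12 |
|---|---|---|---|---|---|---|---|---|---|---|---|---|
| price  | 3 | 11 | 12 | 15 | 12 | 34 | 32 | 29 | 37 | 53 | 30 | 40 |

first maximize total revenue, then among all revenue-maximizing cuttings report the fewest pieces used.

Consider every possible first cut. r[k] is the best of p[i]+r[k−i] over all sellable i≤k.
r[1] = 3
r[2] = max(3+3, 11+0) = 11
r[3] = max(3+11, 11+3, 12+0) = 14
r[4] = max(3+14, 11+11, 12+3, 15+0) = 22
r[5] = max(3+22, 11+14, 12+11, 15+3, 12+0) = 25
r[6] = max(3+25, 11+22, 12+14, 15+11, 12+3, 34+0) = 34
r[7] = max(3+34, 11+25, 12+22, …, 34+3, 32+0) = 37
r[8] = max(3+37, 11+34, 12+25, …, 32+3, 29+0) = 45
r[9] = max(3+45, 11+37, 12+34, …, 29+3, 37+0) = 48
r[10] = max(3+48, 11+45, 12+37, …, 37+3, 53+0) = 56
r[11] = max(3+56, 11+48, 12+45, …, 53+3, 30+0) = 59
r[12] = max(3+59, 11+56, 12+48, …, 30+3, 40+0) = 68
Maximum revenue is €68.
Now minimize piece count subject to staying optimal: for each k, pieces[k] = 1 + min over i with p[i]+r[k−i]=r[k] of pieces[k−i].
pieces[9] = 3
pieces[10] = 3
pieces[11] = 4
pieces[12] = 2

2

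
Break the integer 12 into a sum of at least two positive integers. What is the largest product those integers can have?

81

Fill P[k] for k=2..12: at each k try every first piece i and multiply by the better of (k−i) uncut or P[k−i].
P[2] = 1*max(1,0) = 1*1 = 1
P[3] = max(1*2, 2*1) = 2
P[4] = max(1*3, 2*2, 3*1) = 4
P[5] = max(1*4, 2*3, 3*2, 4*1) = 6
P[6] = max(1*6, 2*4, 3*3, 4*2, 5*1) = 9
P[7] = max(1*9, 2*6, 3*4, 4*3, 5*2, 6*1) = 12
P[8] = max(1*12, 2*9, 3*6, …, 6*2, 7*1) = 18
P[9] = max(1*18, 2*12, 3*9, …, 7*2, 8*1) = 27
P[10] = max(1*27, 2*18, 3*12, …, 8*2, 9*1) = 36
P[11] = max(1*36, 2*27, 3*18, …, 9*2, 10*1) = 54
P[12] = max(1*54, 2*36, 3*27, …, 10*2, 11*1) = 81
One optimal split: 3 + 3 + 3 + 3; product 3*3*3*3 = 81.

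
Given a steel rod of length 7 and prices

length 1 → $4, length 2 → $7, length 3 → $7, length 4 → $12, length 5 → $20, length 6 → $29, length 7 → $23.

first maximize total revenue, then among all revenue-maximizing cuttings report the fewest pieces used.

Build r[k] bottom-up: r[k] = max over allowed piece i of (p[i] + r[k−i]).
r[1] = 4
r[2] = max(4+4, 7+0) = 8
r[3] = max(4+8, 7+4, 7+0) = 12
r[4] = max(4+12, 7+8, 7+4, 12+0) = 16
r[5] = max(4+16, 7+12, 7+8, 12+4, 20+0) = 20
r[6] = max(4+20, 7+16, 7+12, 12+8, 20+4, 29+0) = 29
r[7] = max(4+29, 7+20, 7+16, …, 29+4, 23+0) = 33
Maximum revenue is $33.
Now minimize piece count subject to staying optimal: for each k, pieces[k] = 1 + min over i with p[i]+r[k−i]=r[k] of pieces[k−i].
pieces[4] = 4
pieces[5] = 1
pieces[6] = 1
pieces[7] = 2

2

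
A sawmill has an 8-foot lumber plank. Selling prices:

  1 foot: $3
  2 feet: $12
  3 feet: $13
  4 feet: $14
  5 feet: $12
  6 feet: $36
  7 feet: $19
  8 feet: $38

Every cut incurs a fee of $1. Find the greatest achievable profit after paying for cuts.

47

Let r[k] be the best obtainable value from length k. For each k, try every first piece i and keep the best of price[i] + r[k−i] minus the 1 cut fee when i<k.
r[1] = 3
r[2] = 12
r[3] = 14  (first piece 1, then r[2]=12)
r[4] = 23  (first piece 2, then r[2]=12)
r[5] = 25  (first piece 1, then r[4]=23)
r[6] = 36
r[7] = 38  (first piece 1, then r[6]=36)
r[8] = 47  (first piece 2, then r[6]=36)
One optimal plan: pieces 6 + 2 (1 cut) → $48 − $1 = $47.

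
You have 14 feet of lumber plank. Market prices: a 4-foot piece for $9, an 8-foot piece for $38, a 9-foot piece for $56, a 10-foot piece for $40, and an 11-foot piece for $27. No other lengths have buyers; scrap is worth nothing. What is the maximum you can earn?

65

Build r[k] bottom-up: r[k] = max over allowed piece i of (p[i] + r[k−i]).
r[1] = 0
r[2] = 0
r[3] = 0
r[4] = 9
r[5] = 9
r[6] = 9
r[7] = 9
r[8] = max(9+9, 38+0) = 38
r[9] = max(9+9, 38+0, 56+0) = 56
r[10] = max(9+9, 38+0, 56+0, 40+0) = 56
r[11] = max(9+9, 38+0, 56+0, 40+0, 27+0) = 56
r[12] = max(9+38, 38+9, 56+0, 40+0, 27+0) = 56
r[13] = max(9+56, 38+9, 56+9, 40+0, 27+0) = 65
r[14] = max(9+56, 38+9, 56+9, 40+9, 27+0) = 65
One optimal cutting: pieces 9 + 4 with 1 foot of scrap → $65.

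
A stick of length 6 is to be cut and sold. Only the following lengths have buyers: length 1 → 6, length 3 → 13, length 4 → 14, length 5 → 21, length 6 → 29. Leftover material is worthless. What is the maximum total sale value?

36

Build r[k] bottom-up: r[k] = max over allowed piece i of (p[i] + r[k−i]).
r[1] = 6
r[2] = 12  (first piece 1, then r[1]=6)
r[3] = 18  (first piece 1, then r[2]=12)
r[4] = 24  (first piece 1, then r[3]=18)
r[5] = 30  (first piece 1, then r[4]=24)
r[6] = 36  (first piece 1, then r[5]=30)
One optimal cutting: 1 + 1 + 1 + 1 + 1 + 1 → 36.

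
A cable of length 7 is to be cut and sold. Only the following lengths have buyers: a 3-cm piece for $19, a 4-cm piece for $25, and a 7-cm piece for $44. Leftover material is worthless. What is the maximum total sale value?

Let r[k] be the best obtainable value from length k. For each k, try every first piece i and keep the best of price[i] + r[k−i].
r[1] = 0
r[2] = 0
r[3] = 19
r[4] = max(19+0, 25+0) = 25
r[5] = max(19+0, 25+0) = 25
r[6] = max(19+19, 25+0) = 38
r[7] = max(19+25, 25+19, 44+0) = 44
One optimal cutting: 4 + 3 → $44.

44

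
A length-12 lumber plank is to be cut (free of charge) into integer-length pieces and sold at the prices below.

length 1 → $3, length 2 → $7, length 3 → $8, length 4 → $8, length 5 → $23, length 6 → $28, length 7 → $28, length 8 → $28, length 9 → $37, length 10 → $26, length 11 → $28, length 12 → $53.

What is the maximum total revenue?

56

Let best[k] be the best obtainable value from length k. For each k, try every first piece i and keep the best of price[i] + best[k−i].
best[1] = 3
best[2] = 7
best[3] = 10  (first piece 1, then best[2]=7)
best[4] = 14  (first piece 2, then best[2]=7)
best[5] = 23
best[6] = 28
best[7] = 31  (first piece 1, then best[6]=28)
best[8] = 35  (first piece 2, then best[6]=28)
best[9] = 38  (first piece 1, then best[8]=35)
best[10] = 46  (first piece 5, then best[5]=23)
best[11] = 51  (first piece 5, then best[6]=28)
best[12] = 56  (first piece 6, then best[6]=28)
One optimal cutting: 6 + 6 → $28 + $28 = $56.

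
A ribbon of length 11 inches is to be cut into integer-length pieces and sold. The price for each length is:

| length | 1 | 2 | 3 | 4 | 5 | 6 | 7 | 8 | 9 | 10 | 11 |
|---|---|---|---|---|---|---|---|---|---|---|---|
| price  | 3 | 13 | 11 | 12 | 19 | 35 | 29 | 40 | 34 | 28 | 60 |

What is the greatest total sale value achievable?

Build r[k] bottom-up: r[k] = max over allowed piece i of (p[i] + r[k−i]).
r[1] = 3
r[2] = max(3+3, 13+0) = 13
r[3] = max(3+13, 13+3, 11+0) = 16
r[4] = max(3+16, 13+13, 11+3, 12+0) = 26
r[5] = max(3+26, 13+16, 11+13, 12+3, 19+0) = 29
r[6] = max(3+29, 13+26, 11+16, 12+13, 19+3, 35+0) = 39
r[7] = max(3+39, 13+29, 11+26, …, 35+3, 29+0) = 42
r[8] = max(3+42, 13+39, 11+29, …, 29+3, 40+0) = 52
r[9] = max(3+52, 13+42, 11+39, …, 40+3, 34+0) = 55
r[10] = max(3+55, 13+52, 11+42, …, 34+3, 28+0) = 65
r[11] = max(3+65, 13+55, 11+52, …, 28+3, 60+0) = 68
One optimal cutting: 2 + 2 + 2 + 2 + 2 + 1 → ¢13 + ¢13 + ¢13 + ¢13 + ¢13 + ¢3 = ¢68.

68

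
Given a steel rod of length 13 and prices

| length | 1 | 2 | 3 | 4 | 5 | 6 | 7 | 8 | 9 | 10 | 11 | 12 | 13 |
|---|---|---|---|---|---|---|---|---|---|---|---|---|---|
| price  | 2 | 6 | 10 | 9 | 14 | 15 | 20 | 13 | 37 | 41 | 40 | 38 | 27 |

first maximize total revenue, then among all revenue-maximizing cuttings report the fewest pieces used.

Let r[k] be the best obtainable value from length k. For each k, try every first piece i and keep the best of price[i] + r[k−i].
r[1] = 2
r[2] = max(2+2, 6+0) = 6
r[3] = max(2+6, 6+2, 10+0) = 10
r[4] = max(2+10, 6+6, 10+2, 9+0) = 12
r[5] = max(2+12, 6+10, 10+6, 9+2, 14+0) = 16
r[6] = max(2+16, 6+12, 10+10, 9+6, 14+2, 15+0) = 20
r[7] = max(2+20, 6+16, 10+12, …, 15+2, 20+0) = 22
r[8] = max(2+22, 6+20, 10+16, …, 20+2, 13+0) = 26
r[9] = max(2+26, 6+22, 10+20, …, 13+2, 37+0) = 37
r[10] = max(2+37, 6+26, 10+22, …, 37+2, 41+0) = 41
r[11] = max(2+41, 6+37, 10+26, …, 41+2, 40+0) = 43
r[12] = max(2+43, 6+41, 10+37, …, 40+2, 38+0) = 47
r[13] = max(2+47, 6+43, 10+41, …, 38+2, 27+0) = 51
Maximum revenue is $51.
Now minimize piece count subject to staying optimal: for each k, pieces[k] = 1 + min over i with p[i]+r[k−i]=r[k] of pieces[k−i].
pieces[10] = 1
pieces[11] = 2
pieces[12] = 2
pieces[13] = 2

2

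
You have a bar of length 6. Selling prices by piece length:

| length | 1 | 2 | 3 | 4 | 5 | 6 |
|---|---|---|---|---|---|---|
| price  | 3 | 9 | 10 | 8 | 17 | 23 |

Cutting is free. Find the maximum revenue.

27

Let v[k] be the best obtainable value from length k. For each k, try every first piece i and keep the best of price[i] + v[k−i].
v[1] = 3
v[2] = max(3+3, 9+0) = 9
v[3] = max(3+9, 9+3, 10+0) = 12
v[4] = max(3+12, 9+9, 10+3, 8+0) = 18
v[5] = max(3+18, 9+12, 10+9, 8+3, 17+0) = 21
v[6] = max(3+21, 9+18, 10+12, 8+9, 17+3, 23+0) = 27
One optimal cutting: 2 + 2 + 2 → 9 + 9 + 9 = 27.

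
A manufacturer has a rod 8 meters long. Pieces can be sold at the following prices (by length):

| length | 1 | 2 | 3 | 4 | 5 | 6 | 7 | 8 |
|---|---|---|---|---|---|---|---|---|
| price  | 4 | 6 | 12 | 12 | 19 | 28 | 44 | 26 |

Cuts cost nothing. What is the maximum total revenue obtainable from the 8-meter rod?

Build v[k] bottom-up: v[k] = max over allowed piece i of (p[i] + v[k−i]).
v[1] = 4
v[2] = max(4+4, 6+0) = 8
v[3] = max(4+8, 6+4, 12+0) = 12
v[4] = max(4+12, 6+8, 12+4, 12+0) = 16
v[5] = max(4+16, 6+12, 12+8, 12+4, 19+0) = 20
v[6] = max(4+20, 6+16, 12+12, 12+8, 19+4, 28+0) = 28
v[7] = max(4+28, 6+20, 12+16, …, 28+4, 44+0) = 44
v[8] = max(4+44, 6+28, 12+20, …, 44+4, 26+0) = 48
One optimal cutting: 7 + 1 → $44 + $4 = $48.

48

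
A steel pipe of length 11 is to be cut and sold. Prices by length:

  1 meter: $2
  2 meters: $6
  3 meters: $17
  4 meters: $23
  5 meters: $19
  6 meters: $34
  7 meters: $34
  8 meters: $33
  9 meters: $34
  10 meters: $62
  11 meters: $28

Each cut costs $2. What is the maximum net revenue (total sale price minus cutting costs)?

Consider every possible first cut. net[k] is the best of p[i]+net[k−i] over all sellable i≤k, charging 2 whenever i<k.
net[1] = 2
net[2] = max(2+2-2, 6+0) = 6
net[3] = max(2+6-2, 6+2-2, 17+0) = 17
net[4] = max(2+17-2, 6+6-2, 17+2-2, 23+0) = 23
net[5] = max(2+23-2, 6+17-2, 17+6-2, 23+2-2, 19+0) = 23
net[6] = max(2+23-2, 6+23-2, 17+17-2, 23+6-2, 19+2-2, 34+0) = 34
net[7] = max(2+34-2, 6+23-2, 17+23-2, …, 34+2-2, 34+0) = 38
net[8] = max(2+38-2, 6+34-2, 17+23-2, …, 34+2-2, 33+0) = 44
net[9] = max(2+44-2, 6+38-2, 17+34-2, …, 33+2-2, 34+0) = 49
net[10] = max(2+49-2, 6+44-2, 17+38-2, …, 34+2-2, 62+0) = 62
net[11] = max(2+62-2, 6+49-2, 17+44-2, …, 62+2-2, 28+0) = 62
One optimal plan: pieces 10 + 1 (1 cut) → $64 − $2 = $62.

62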